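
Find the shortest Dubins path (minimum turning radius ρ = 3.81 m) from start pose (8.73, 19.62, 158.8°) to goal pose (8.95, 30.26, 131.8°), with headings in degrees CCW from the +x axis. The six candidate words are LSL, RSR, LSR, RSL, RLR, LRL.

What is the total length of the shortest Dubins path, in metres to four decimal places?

Let ψ = atan2(Δy, Δx) = atan2(10.64, 0.22) = 88.8155° be the start→goal bearing.
Normalize: d = |goal − start| / ρ = 10.642274/3.81 = 2.793248, α = (θ_start − ψ) mod 360° = 69.9845° = 1.221460 rad, β = (θ_goal − ψ) mod 360° = 42.9845° = 0.750221 rad.
Common terms: sin α = 0.939600, cos α = 0.342274, sin β = 0.681801, cos β = 0.731538, cos(α−β) = 0.891007, d² = 7.802233. Work in radians in the unit-radius frame; every candidate has L = ρ·(t + p + q).
LSL: p² = 2 + d² − 2cos(α−β) + 2d(sin α − sin β) = 9.460416; p = √p² = 3.075779; φ = atan2(cos β − cos α, d + sin α − sin β) = 0.126898 rad; t = (φ − α) mod 2π = 5.188623 rad, q = (β − φ) mod 2π = 0.623323 rad → L = 3.81·(5.188623 + 3.075779 + 0.623323) = 3.81·8.887725 = 33.862233 m
RSR: p² = 2 + d² − 2cos(α−β) + 2d(sin β − sin α) = 6.580025; p = √p² = 2.565156; φ = atan2(cos α − cos β, d − sin α + sin β) = -0.152339 rad; t = (α − φ) mod 2π = 1.373799 rad, q = (φ − β) mod 2π = 5.380625 rad → L = 3.81·(1.373799 + 2.565156 + 5.380625) = 3.81·9.319580 = 35.507600 m
LSR: p² = d² − 2 + 2cos(α−β) + 2d(sin α + sin β) = 16.642195; p = √p² = 4.079485; φ = atan2(−cos α − cos β, d + sin α + sin β) − atan2(−2, p) = 0.217219 rad; t = (φ − α) mod 2π = 5.278944 rad, q = (φ − β) mod 2π = 5.750183 rad → L = 3.81·(5.278944 + 4.079485 + 5.750183) = 3.81·15.108612 = 57.563810 m
RSL: p² = d² − 2 + 2cos(α−β) − 2d(sin α + sin β) = -1.473703 < 0 → infeasible
RLR: c = (6 − d² + 2cos(α−β) + 2d(sin α − sin β))/8 = 0.177497; p = 2π − arccos c = 4.890831 rad; φ = atan2(cos α − cos β, d − sin α + sin β) = -0.152339 rad; t = (α − φ + p/2) mod 2π = 3.819215 rad, q = (α − β − t + p) mod 2π = 1.542855 rad → L = 3.81·(3.819215 + 4.890831 + 1.542855) = 3.81·10.252902 = 39.063555 m
LRL: c = (6 − d² + 2cos(α−β) − 2d(sin α − sin β))/8 = -0.182552; p = 2π − arccos c = 4.528808 rad; φ = atan2(cos β − cos α, d + sin α − sin β) = 0.126898 rad; t = (φ − α + p/2) mod 2π = 1.169842 rad, q = (β − α − t + p) mod 2π = 2.887727 rad → L = 3.81·(1.169842 + 4.528808 + 2.887727) = 3.81·8.586376 = 32.714093 m
Shortest: LRL with L = 32.714093 m ≈ 32.7141 m

32.7141 m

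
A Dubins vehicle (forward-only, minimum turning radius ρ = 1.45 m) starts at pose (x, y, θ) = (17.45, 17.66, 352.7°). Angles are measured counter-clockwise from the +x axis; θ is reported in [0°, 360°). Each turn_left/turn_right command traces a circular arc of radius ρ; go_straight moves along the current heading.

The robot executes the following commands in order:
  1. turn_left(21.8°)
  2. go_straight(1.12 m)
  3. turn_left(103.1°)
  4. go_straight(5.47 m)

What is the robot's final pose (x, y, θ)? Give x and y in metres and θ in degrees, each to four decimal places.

(17.4693, 24.8980, 117.6000°)

set_pose: (x, y, θ) = (17.4500, 17.6600, 352.7000°), ρ = 1.45
turn_left(21.8°): centre at ρ to the left, rotate +21.8° → (17.9973, 17.6944, 374.5000° ≡ 14.5000°)
go_straight(1.12): x += 1.12·cos θ, y += 1.12·sin θ → (19.0816, 17.9749, 14.5000°)
turn_left(103.1°): centre at ρ to the left, rotate +103.1° → (20.0036, 20.0505, 117.6000°)
go_straight(5.47): x += 5.47·cos θ, y += 5.47·sin θ → (17.4693, 24.8980, 117.6000°)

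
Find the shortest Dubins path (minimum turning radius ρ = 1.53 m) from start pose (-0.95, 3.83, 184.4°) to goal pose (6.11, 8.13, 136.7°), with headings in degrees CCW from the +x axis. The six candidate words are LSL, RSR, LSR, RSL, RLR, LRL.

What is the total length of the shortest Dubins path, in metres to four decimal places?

14.8665 m

Let ψ = atan2(Δy, Δx) = atan2(4.30, 7.06) = 31.3441° be the start→goal bearing.
Normalize: d = |goal − start| / ρ = 8.266414/1.53 = 5.402885, α = (θ_start − ψ) mod 360° = 153.0559° = 2.671329 rad, β = (θ_goal − ψ) mod 360° = 105.3559° = 1.838807 rad.
Common terms: sin α = 0.453122, cos α = -0.891449, sin β = 0.964300, cos β = -0.264813, cos(α−β) = 0.673013, d² = 29.191166. Work in radians in the unit-radius frame; every candidate has L = ρ·(t + p + q).
LSL: p² = 2 + d² − 2cos(α−β) + 2d(sin α − sin β) = 24.321468; p = √p² = 4.931680; φ = atan2(cos β − cos α, d + sin α − sin β) = 0.127408 rad; t = (φ − α) mod 2π = 3.739264 rad, q = (β − φ) mod 2π = 1.711399 rad → L = 1.53·(3.739264 + 4.931680 + 1.711399) = 1.53·10.382343 = 15.884985 m
RSR: p² = 2 + d² − 2cos(α−β) + 2d(sin β − sin α) = 35.368814; p = √p² = 5.947169; φ = atan2(cos α − cos β, d − sin α + sin β) = -0.105563 rad; t = (α − φ) mod 2π = 2.776892 rad, q = (φ − β) mod 2π = 4.338816 rad → L = 1.53·(2.776892 + 5.947169 + 4.338816) = 1.53·13.062876 = 19.986200 m
LSR: p² = d² − 2 + 2cos(α−β) + 2d(sin α + sin β) = 43.853519; p = √p² = 6.622199; φ = atan2(−cos α − cos β, d + sin α + sin β) − atan2(−2, p) = 0.461239 rad; t = (φ − α) mod 2π = 4.073096 rad, q = (φ − β) mod 2π = 4.905618 rad → L = 1.53·(4.073096 + 6.622199 + 4.905618) = 1.53·15.600913 = 23.869397 m
RSL: p² = d² − 2 + 2cos(α−β) − 2d(sin α + sin β) = 13.220863; p = √p² = 3.636050; φ = atan2(cos α + cos β, d − sin α − sin β) − atan2(2, p) = -0.785248 rad; t = (α − φ) mod 2π = 3.456576 rad, q = (β − φ) mod 2π = 2.624054 rad → L = 1.53·(3.456576 + 3.636050 + 2.624054) = 1.53·9.716681 = 14.866522 m
RLR: c = (6 − d² + 2cos(α−β) + 2d(sin α − sin β))/8 = -3.421102, |c| > 1 → infeasible
LRL: c = (6 − d² + 2cos(α−β) − 2d(sin α − sin β))/8 = -2.040183, |c| > 1 → infeasible
Shortest: RSL with L = 14.866522 m ≈ 14.8665 m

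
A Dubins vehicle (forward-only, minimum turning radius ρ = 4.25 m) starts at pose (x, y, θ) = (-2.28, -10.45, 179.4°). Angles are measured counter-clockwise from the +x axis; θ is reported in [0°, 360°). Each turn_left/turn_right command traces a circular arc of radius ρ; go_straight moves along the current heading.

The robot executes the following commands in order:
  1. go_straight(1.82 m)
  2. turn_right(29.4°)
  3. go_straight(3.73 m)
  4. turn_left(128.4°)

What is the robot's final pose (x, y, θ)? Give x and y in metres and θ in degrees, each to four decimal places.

set_pose: (x, y, θ) = (-2.2800, -10.4500, 179.4000°), ρ = 4.25
go_straight(1.82): x += 1.82·cos θ, y += 1.82·sin θ → (-4.0999, -10.4309, 179.4000°)
turn_right(29.4°): centre at ρ to the right, rotate −29.4° → (-6.1804, -9.8618, 150.0000°)
go_straight(3.73): x += 3.73·cos θ, y += 3.73·sin θ → (-9.4107, -7.9968, 150.0000°)
turn_left(128.4°): centre at ρ to the left, rotate +128.4° → (-15.7401, -12.2982, 278.4000°)

(-15.7401, -12.2982, 278.4000°)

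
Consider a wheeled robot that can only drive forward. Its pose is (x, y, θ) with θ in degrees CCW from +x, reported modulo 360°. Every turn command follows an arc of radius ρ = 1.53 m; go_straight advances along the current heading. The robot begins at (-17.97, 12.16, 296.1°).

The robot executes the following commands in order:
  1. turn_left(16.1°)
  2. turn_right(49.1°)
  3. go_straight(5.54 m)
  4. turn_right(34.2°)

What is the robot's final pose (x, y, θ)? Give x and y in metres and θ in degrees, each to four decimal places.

(-18.3755, 4.2720, 228.9000°)

set_pose: (x, y, θ) = (-17.9700, 12.1600, 296.1000°), ρ = 1.53
turn_left(16.1°): centre at ρ to the left, rotate +16.1° → (-17.7294, 11.8054, 312.2000°)
turn_right(49.1°): centre at ρ to the right, rotate −49.1° → (-17.3440, 10.5938, 263.1000°)
go_straight(5.54): x += 5.54·cos θ, y += 5.54·sin θ → (-18.0095, 5.0940, 263.1000°)
turn_right(34.2°): centre at ρ to the right, rotate −34.2° → (-18.3755, 4.2720, 228.9000°)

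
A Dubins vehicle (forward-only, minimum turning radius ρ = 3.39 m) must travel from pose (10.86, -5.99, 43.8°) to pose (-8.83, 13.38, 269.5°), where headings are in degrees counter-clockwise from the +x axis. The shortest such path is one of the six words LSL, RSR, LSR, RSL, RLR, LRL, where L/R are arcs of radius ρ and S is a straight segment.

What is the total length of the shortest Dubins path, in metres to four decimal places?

Let ψ = atan2(Δy, Δx) = atan2(19.37, -19.69) = 135.4694° be the start→goal bearing.
Normalize: d = |goal − start| / ρ = 27.620518/3.39 = 8.147645, α = (θ_start − ψ) mod 360° = 268.3306° = 4.683253 rad, β = (θ_goal − ψ) mod 360° = 134.0306° = 2.339276 rad.
Common terms: sin α = -0.999576, cos α = -0.029132, sin β = 0.718969, cos β = -0.695043, cos(α−β) = -0.698415, d² = 66.384125. Work in radians in the unit-radius frame; every candidate has L = ρ·(t + p + q).
LSL: p² = 2 + d² − 2cos(α−β) + 2d(sin α − sin β) = 41.776780; p = √p² = 6.463496; φ = atan2(cos β − cos α, d + sin α − sin β) = -0.103209 rad; t = (φ − α) mod 2π = 1.496723 rad, q = (β − φ) mod 2π = 2.442485 rad → L = 3.39·(1.496723 + 6.463496 + 2.442485) = 3.39·10.402704 = 35.265167 m
RSR: p² = 2 + d² − 2cos(α−β) + 2d(sin β − sin α) = 97.785131; p = √p² = 9.888636; φ = atan2(cos α − cos β, d − sin α + sin β) = 0.067392 rad; t = (α − φ) mod 2π = 4.615861 rad, q = (φ − β) mod 2π = 4.011302 rad → L = 3.39·(4.615861 + 9.888636 + 4.011302) = 3.39·18.515799 = 62.768558 m
LSR: p² = d² − 2 + 2cos(α−β) + 2d(sin α + sin β) = 58.414721; p = √p² = 7.642952; φ = atan2(−cos α − cos β, d + sin α + sin β) − atan2(−2, p) = 0.347733 rad; t = (φ − α) mod 2π = 1.947666 rad, q = (φ − β) mod 2π = 4.291643 rad → L = 3.39·(1.947666 + 7.642952 + 4.291643) = 3.39·13.882261 = 47.060865 m
RSL: p² = d² − 2 + 2cos(α−β) − 2d(sin α + sin β) = 67.559867; p = √p² = 8.219481; φ = atan2(cos α + cos β, d − sin α − sin β) − atan2(2, p) = -0.324398 rad; t = (α − φ) mod 2π = 5.007650 rad, q = (β − φ) mod 2π = 2.663673 rad → L = 3.39·(5.007650 + 8.219481 + 2.663673) = 3.39·15.890805 = 53.869827 m
RLR: c = (6 − d² + 2cos(α−β) + 2d(sin α − sin β))/8 = -11.223141, |c| > 1 → infeasible
LRL: c = (6 − d² + 2cos(α−β) − 2d(sin α − sin β))/8 = -4.222097, |c| > 1 → infeasible
Shortest: LSL with L = 35.265167 m ≈ 35.2652 m

35.2652 m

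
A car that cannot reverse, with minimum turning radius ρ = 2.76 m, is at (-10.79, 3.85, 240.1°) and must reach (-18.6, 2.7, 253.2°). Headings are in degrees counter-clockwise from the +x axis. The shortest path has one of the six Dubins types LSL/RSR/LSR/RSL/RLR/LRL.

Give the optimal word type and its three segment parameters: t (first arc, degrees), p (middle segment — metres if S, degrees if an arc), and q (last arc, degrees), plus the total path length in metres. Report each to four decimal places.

RLR: t = 179.6992°, p = 263.4021°, q = 70.6029°, L = 24.7457 m

Let ψ = atan2(Δy, Δx) = atan2(-1.15, -7.81) = -171.6236° be the start→goal bearing.
Normalize: d = |goal − start| / ρ = 7.894213/2.76 = 2.860222, α = (θ_start − ψ) mod 360° = 51.7236° = 0.902746 rad, β = (θ_goal − ψ) mod 360° = 64.8236° = 1.131384 rad.
Common terms: sin α = 0.785031, cos α = 0.619456, sin β = 0.905002, cos β = 0.425407, cos(α−β) = 0.973976, d² = 8.180871. Work in radians in the unit-radius frame; every candidate has L = ρ·(t + p + q).
LSL: p² = 2 + d² − 2cos(α−β) + 2d(sin α − sin β) = 7.546632; p = √p² = 2.747113; φ = atan2(cos β − cos α, d + sin α − sin β) = -0.070696 rad; t = (φ − α) mod 2π = 5.309743 rad, q = (β − φ) mod 2π = 1.202081 rad → L = 2.76·(5.309743 + 2.747113 + 1.202081) = 2.76·9.258937 = 25.554666 m
RSR: p² = 2 + d² − 2cos(α−β) + 2d(sin β − sin α) = 8.919206; p = √p² = 2.986504; φ = atan2(cos α − cos β, d − sin α + sin β) = 0.065021 rad; t = (α − φ) mod 2π = 0.837725 rad, q = (φ − β) mod 2π = 5.216822 rad → L = 2.76·(0.837725 + 2.986504 + 5.216822) = 2.76·9.041051 = 24.953301 m
LSR: p² = d² − 2 + 2cos(α−β) + 2d(sin α + sin β) = 17.796563; p = √p² = 4.218597; φ = atan2(−cos α − cos β, d + sin α + sin β) − atan2(−2, p) = 0.216992 rad; t = (φ − α) mod 2π = 5.597431 rad, q = (φ − β) mod 2π = 5.368793 rad → L = 2.76·(5.597431 + 4.218597 + 5.368793) = 2.76·15.184821 = 41.910106 m
RSL: p² = d² − 2 + 2cos(α−β) − 2d(sin α + sin β) = -1.538918 < 0 → infeasible
RLR: c = (6 − d² + 2cos(α−β) + 2d(sin α − sin β))/8 = -0.114901; p = 2π − arccos c = 4.597234 rad; φ = atan2(cos α − cos β, d − sin α + sin β) = 0.065021 rad; t = (α − φ + p/2) mod 2π = 3.136342 rad, q = (α − β − t + p) mod 2π = 1.232254 rad → L = 2.76·(3.136342 + 4.597234 + 1.232254) = 2.76·8.965830 = 24.745690 m
LRL: c = (6 − d² + 2cos(α−β) − 2d(sin α − sin β))/8 = 0.056671; p = 2π − arccos c = 4.769090 rad; φ = atan2(cos β − cos α, d + sin α − sin β) = -0.070696 rad; t = (φ − α + p/2) mod 2π = 1.411103 rad, q = (β − α − t + p) mod 2π = 3.586626 rad → L = 2.76·(1.411103 + 4.769090 + 3.586626) = 2.76·9.766819 = 26.956420 m
Shortest: RLR with L = 24.745690 m ≈ 24.7457 m
Convert RLR to answer units (arcs ×180/π): t = 3.136342·180/π = 179.6992°, p = 4.597234·180/π = 263.4021°, q = 1.232254·180/π = 70.6029°, L = 24.7457 m.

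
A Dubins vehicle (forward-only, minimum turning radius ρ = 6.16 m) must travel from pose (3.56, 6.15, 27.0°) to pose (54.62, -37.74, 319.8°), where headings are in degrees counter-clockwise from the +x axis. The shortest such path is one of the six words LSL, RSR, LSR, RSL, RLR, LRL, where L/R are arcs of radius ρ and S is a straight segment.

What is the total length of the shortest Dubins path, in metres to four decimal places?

69.0279 m

Let ψ = atan2(Δy, Δx) = atan2(-43.89, 51.06) = -40.6816° be the start→goal bearing.
Normalize: d = |goal − start| / ρ = 67.330942/6.16 = 10.930348, α = (θ_start − ψ) mod 360° = 67.6816° = 1.181267 rad, β = (θ_goal − ψ) mod 360° = 0.4816° = 0.008405 rad.
Common terms: sin α = 0.925088, cos α = 0.379753, sin β = 0.008405, cos β = 0.999965, cos(α−β) = 0.387516, d² = 119.472500. Work in radians in the unit-radius frame; every candidate has L = ρ·(t + p + q).
LSL: p² = 2 + d² − 2cos(α−β) + 2d(sin α − sin β) = 140.736785; p = √p² = 11.863254; φ = atan2(cos β − cos α, d + sin α − sin β) = 0.052304 rad; t = (φ − α) mod 2π = 5.154223 rad, q = (β − φ) mod 2π = 6.239287 rad → L = 6.16·(5.154223 + 11.863254 + 6.239287) = 6.16·23.256763 = 143.261660 m
RSR: p² = 2 + d² − 2cos(α−β) + 2d(sin β − sin α) = 100.658153; p = √p² = 10.032854; φ = atan2(cos α − cos β, d − sin α + sin β) = -0.061857 rad; t = (α − φ) mod 2π = 1.243124 rad, q = (φ − β) mod 2π = 6.212922 rad → L = 6.16·(1.243124 + 10.032854 + 6.212922) = 6.16·17.488900 = 107.731626 m
LSR: p² = d² − 2 + 2cos(α−β) + 2d(sin α + sin β) = 138.654340; p = √p² = 11.775158; φ = atan2(−cos α − cos β, d + sin α + sin β) − atan2(−2, p) = 0.052468 rad; t = (φ − α) mod 2π = 5.154386 rad, q = (φ − β) mod 2π = 0.044062 rad → L = 6.16·(5.154386 + 11.775158 + 0.044062) = 6.16·16.973606 = 104.557413 m
RSL: p² = d² − 2 + 2cos(α−β) − 2d(sin α + sin β) = 97.840723; p = √p² = 9.891447; φ = atan2(cos α + cos β, d − sin α − sin β) − atan2(2, p) = -0.062356 rad; t = (α − φ) mod 2π = 1.243623 rad, q = (β − φ) mod 2π = 0.070762 rad → L = 6.16·(1.243623 + 9.891447 + 0.070762) = 6.16·11.205832 = 69.027924 m
RLR: c = (6 − d² + 2cos(α−β) + 2d(sin α − sin β))/8 = -11.582269, |c| > 1 → infeasible
LRL: c = (6 − d² + 2cos(α−β) − 2d(sin α − sin β))/8 = -16.592098, |c| > 1 → infeasible
Shortest: RSL with L = 69.027924 m ≈ 69.0279 m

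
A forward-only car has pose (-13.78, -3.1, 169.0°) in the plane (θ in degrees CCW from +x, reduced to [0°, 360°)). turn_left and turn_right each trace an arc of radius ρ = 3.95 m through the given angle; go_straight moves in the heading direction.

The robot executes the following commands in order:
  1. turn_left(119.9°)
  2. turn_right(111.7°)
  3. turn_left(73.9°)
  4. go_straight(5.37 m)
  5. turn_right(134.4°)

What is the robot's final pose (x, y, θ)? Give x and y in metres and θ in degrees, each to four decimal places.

set_pose: (x, y, θ) = (-13.7800, -3.1000, 169.0000°), ρ = 3.95
turn_left(119.9°): centre at ρ to the left, rotate +119.9° → (-18.2707, -8.2569, 288.9000°)
turn_right(111.7°): centre at ρ to the right, rotate −111.7° → (-22.2007, -13.4817, 177.2000°)
turn_left(73.9°): centre at ρ to the left, rotate +73.9° → (-26.1307, -16.1475, 251.1000°)
go_straight(5.37): x += 5.37·cos θ, y += 5.37·sin θ → (-27.8702, -21.2279, 251.1000°)
turn_right(134.4°): centre at ρ to the right, rotate −134.4° → (-35.1360, -21.7233, 116.7000°)

(-35.1360, -21.7233, 116.7000°)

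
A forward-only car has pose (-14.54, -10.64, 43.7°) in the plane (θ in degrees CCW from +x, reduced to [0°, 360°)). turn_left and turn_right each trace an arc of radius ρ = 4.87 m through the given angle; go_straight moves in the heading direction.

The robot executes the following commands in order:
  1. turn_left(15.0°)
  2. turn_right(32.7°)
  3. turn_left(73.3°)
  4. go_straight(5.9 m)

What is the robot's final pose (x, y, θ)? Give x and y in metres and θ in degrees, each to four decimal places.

(-9.9994, 3.1844, 99.3000°)

set_pose: (x, y, θ) = (-14.5400, -10.6400, 43.7000°), ρ = 4.87
turn_left(15.0°): centre at ρ to the left, rotate +15.0° → (-13.7434, -9.6492, 58.7000°)
turn_right(32.7°): centre at ρ to the right, rotate −32.7° → (-11.7170, -7.8021, 26.0000°)
turn_left(73.3°): centre at ρ to the left, rotate +73.3° → (-9.0459, -2.6380, 99.3000°)
go_straight(5.9): x += 5.9·cos θ, y += 5.9·sin θ → (-9.9994, 3.1844, 99.3000°)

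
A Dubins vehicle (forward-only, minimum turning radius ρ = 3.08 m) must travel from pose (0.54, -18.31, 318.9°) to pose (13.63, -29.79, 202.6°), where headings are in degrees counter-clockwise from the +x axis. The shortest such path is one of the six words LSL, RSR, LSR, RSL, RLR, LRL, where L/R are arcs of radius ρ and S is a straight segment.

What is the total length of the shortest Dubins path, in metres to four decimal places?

Let ψ = atan2(Δy, Δx) = atan2(-11.48, 13.09) = -41.2509° be the start→goal bearing.
Normalize: d = |goal − start| / ρ = 17.410873/3.08 = 5.652881, α = (θ_start − ψ) mod 360° = 0.1509° = 0.002634 rad, β = (θ_goal − ψ) mod 360° = 243.8509° = 4.256002 rad.
Common terms: sin α = 0.002634, cos α = 0.999997, sin β = -0.897651, cos β = -0.440708, cos(α−β) = -0.443071, d² = 31.955062. Work in radians in the unit-radius frame; every candidate has L = ρ·(t + p + q).
LSL: p² = 2 + d² − 2cos(α−β) + 2d(sin α − sin β) = 45.019610; p = √p² = 6.709665; φ = atan2(cos β − cos α, d + sin α − sin β) = -0.216406 rad; t = (φ − α) mod 2π = 6.064145 rad, q = (β − φ) mod 2π = 4.472408 rad → L = 3.08·(6.064145 + 6.709665 + 4.472408) = 3.08·17.246218 = 53.118352 m
RSR: p² = 2 + d² − 2cos(α−β) + 2d(sin β − sin α) = 24.662799; p = √p² = 4.966165; φ = atan2(cos α − cos β, d − sin α + sin β) = 0.294336 rad; t = (α − φ) mod 2π = 5.991484 rad, q = (φ − β) mod 2π = 2.321519 rad → L = 3.08·(5.991484 + 4.966165 + 2.321519) = 3.08·13.279169 = 40.899839 m
LSR: p² = d² − 2 + 2cos(α−β) + 2d(sin α + sin β) = 18.950080; p = √p² = 4.353169; φ = atan2(−cos α − cos β, d + sin α + sin β) − atan2(−2, p) = 0.313659 rad; t = (φ − α) mod 2π = 0.311025 rad, q = (φ − β) mod 2π = 2.340843 rad → L = 3.08·(0.311025 + 4.353169 + 2.340843) = 3.08·7.005037 = 21.575514 m
RSL: p² = d² − 2 + 2cos(α−β) − 2d(sin α + sin β) = 39.187759; p = √p² = 6.260013; φ = atan2(cos α + cos β, d − sin α − sin β) − atan2(2, p) = -0.224030 rad; t = (α − φ) mod 2π = 0.226665 rad, q = (β − φ) mod 2π = 4.480032 rad → L = 3.08·(0.226665 + 6.260013 + 4.480032) = 3.08·10.966710 = 33.777466 m
RLR: c = (6 − d² + 2cos(α−β) + 2d(sin α − sin β))/8 = -2.082850, |c| > 1 → infeasible
LRL: c = (6 − d² + 2cos(α−β) − 2d(sin α − sin β))/8 = -4.627451, |c| > 1 → infeasible
Shortest: LSR with L = 21.575514 m ≈ 21.5755 m

21.5755 m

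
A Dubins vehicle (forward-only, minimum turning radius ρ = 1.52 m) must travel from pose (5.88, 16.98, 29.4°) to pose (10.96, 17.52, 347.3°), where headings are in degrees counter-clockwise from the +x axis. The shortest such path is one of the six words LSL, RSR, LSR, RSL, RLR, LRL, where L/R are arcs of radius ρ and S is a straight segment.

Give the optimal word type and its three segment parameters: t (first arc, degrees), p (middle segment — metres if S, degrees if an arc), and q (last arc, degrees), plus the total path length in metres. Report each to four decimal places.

Let ψ = atan2(Δy, Δx) = atan2(0.54, 5.08) = 6.0677° be the start→goal bearing.
Normalize: d = |goal − start| / ρ = 5.108620/1.52 = 3.360934, α = (θ_start − ψ) mod 360° = 23.3323° = 0.407225 rad, β = (θ_goal − ψ) mod 360° = 341.2323° = 5.955627 rad.
Common terms: sin α = 0.396063, cos α = 0.918223, sin β = -0.321732, cos β = 0.946831, cos(α−β) = 0.741976, d² = 11.295880. Work in radians in the unit-radius frame; every candidate has L = ρ·(t + p + q).
LSL: p² = 2 + d² − 2cos(α−β) + 2d(sin α − sin β) = 16.636853; p = √p² = 4.078830; φ = atan2(cos β − cos α, d + sin α − sin β) = 0.007014 rad; t = (φ − α) mod 2π = 5.882974 rad, q = (β − φ) mod 2π = 5.948613 rad → L = 1.52·(5.882974 + 4.078830 + 5.948613) = 1.52·15.910417 = 24.183834 m
RSR: p² = 2 + d² − 2cos(α−β) + 2d(sin β − sin α) = 6.987003; p = √p² = 2.643294; φ = atan2(cos α − cos β, d − sin α + sin β) = -0.010823 rad; t = (α − φ) mod 2π = 0.418048 rad, q = (φ − β) mod 2π = 0.316735 rad → L = 1.52·(0.418048 + 2.643294 + 0.316735) = 1.52·3.378078 = 5.134678 m
LSR: p² = d² − 2 + 2cos(α−β) + 2d(sin α + sin β) = 11.279474; p = √p² = 3.358493; φ = atan2(−cos α − cos β, d + sin α + sin β) − atan2(−2, p) = 0.039721 rad; t = (φ − α) mod 2π = 5.915681 rad, q = (φ − β) mod 2π = 0.367280 rad → L = 1.52·(5.915681 + 3.358493 + 0.367280) = 1.52·9.641454 = 14.655009 m
RSL: p² = d² − 2 + 2cos(α−β) − 2d(sin α + sin β) = 10.280189; p = √p² = 3.206273; φ = atan2(cos α + cos β, d − sin α − sin β) − atan2(2, p) = -0.041561 rad; t = (α − φ) mod 2π = 0.448787 rad, q = (β − φ) mod 2π = 5.997188 rad → L = 1.52·(0.448787 + 3.206273 + 5.997188) = 1.52·9.652248 = 14.671418 m
RLR: c = (6 − d² + 2cos(α−β) + 2d(sin α − sin β))/8 = 0.126625; p = 2π − arccos c = 4.839354 rad; φ = atan2(cos α − cos β, d − sin α + sin β) = -0.010823 rad; t = (α − φ + p/2) mod 2π = 2.837725 rad, q = (α − β − t + p) mod 2π = 2.736413 rad → L = 1.52·(2.837725 + 4.839354 + 2.736413) = 1.52·10.413493 = 15.828509 m
LRL: c = (6 − d² + 2cos(α−β) − 2d(sin α − sin β))/8 = -1.079607, |c| > 1 → infeasible
Shortest: RSR with L = 5.134678 m ≈ 5.1347 m
Convert RSR to answer units (arcs ×180/π): t = 0.418048·180/π = 23.9524°, p = ρ·p = 1.52·2.643294 = 4.0178 m, q = 0.316735·180/π = 18.1476°, L = 5.1347 m.

RSR: t = 23.9524°, p = 4.0178 m, q = 18.1476°, L = 5.1347 m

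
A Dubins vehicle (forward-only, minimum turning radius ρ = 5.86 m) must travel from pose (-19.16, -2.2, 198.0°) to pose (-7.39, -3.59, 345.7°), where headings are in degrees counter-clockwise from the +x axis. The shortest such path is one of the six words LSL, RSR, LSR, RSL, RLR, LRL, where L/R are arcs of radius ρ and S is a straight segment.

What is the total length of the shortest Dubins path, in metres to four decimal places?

Let ψ = atan2(Δy, Δx) = atan2(-1.39, 11.77) = -6.7353° be the start→goal bearing.
Normalize: d = |goal − start| / ρ = 11.851793/5.86 = 2.022490, α = (θ_start − ψ) mod 360° = 204.7353° = 3.573304 rad, β = (θ_goal − ψ) mod 360° = 352.4353° = 6.151156 rad.
Common terms: sin α = -0.418426, cos α = -0.908251, sin β = -0.131646, cos β = 0.991297, cos(α−β) = -0.845262, d² = 4.090467. Work in radians in the unit-radius frame; every candidate has L = ρ·(t + p + q).
LSL: p² = 2 + d² − 2cos(α−β) + 2d(sin α − sin β) = 6.620973; p = √p² = 2.573125; φ = atan2(cos β − cos α, d + sin α − sin β) = 0.830437 rad; t = (φ − α) mod 2π = 3.540318 rad, q = (β − φ) mod 2π = 5.320719 rad → L = 5.86·(3.540318 + 2.573125 + 5.320719) = 5.86·11.434162 = 67.004188 m
RSR: p² = 2 + d² − 2cos(α−β) + 2d(sin β − sin α) = 8.941008; p = √p² = 2.990152; φ = atan2(cos α − cos β, d − sin α + sin β) = -0.688355 rad; t = (α − φ) mod 2π = 4.261660 rad, q = (φ − β) mod 2π = 5.726860 rad → L = 5.86·(4.261660 + 2.990152 + 5.726860) = 5.86·12.978671 = 76.055013 m
LSR: p² = d² − 2 + 2cos(α−β) + 2d(sin α + sin β) = -1.825089 < 0 → infeasible
RSL: p² = d² − 2 + 2cos(α−β) − 2d(sin α + sin β) = 2.624976; p = √p² = 1.620178; φ = atan2(cos α + cos β, d − sin α − sin β) − atan2(2, p) = -0.857664 rad; t = (α − φ) mod 2π = 4.430968 rad, q = (β − φ) mod 2π = 0.725634 rad → L = 5.86·(4.430968 + 1.620178 + 0.725634) = 5.86·6.776780 = 39.711929 m
RLR: c = (6 − d² + 2cos(α−β) + 2d(sin α − sin β))/8 = -0.117626; p = 2π − arccos c = 4.594490 rad; φ = atan2(cos α − cos β, d − sin α + sin β) = -0.688355 rad; t = (α − φ + p/2) mod 2π = 0.275719 rad, q = (α − β − t + p) mod 2π = 1.740919 rad → L = 5.86·(0.275719 + 4.594490 + 1.740919) = 5.86·6.611129 = 38.741214 m
LRL: c = (6 − d² + 2cos(α−β) − 2d(sin α − sin β))/8 = 0.172378; p = 2π − arccos c = 4.885633 rad; φ = atan2(cos β − cos α, d + sin α − sin β) = 0.830437 rad; t = (φ − α + p/2) mod 2π = 5.983134 rad, q = (β − α − t + p) mod 2π = 1.480350 rad → L = 5.86·(5.983134 + 4.885633 + 1.480350) = 5.86·12.349117 = 72.365824 m
Shortest: RLR with L = 38.741214 m ≈ 38.7412 m

38.7412 m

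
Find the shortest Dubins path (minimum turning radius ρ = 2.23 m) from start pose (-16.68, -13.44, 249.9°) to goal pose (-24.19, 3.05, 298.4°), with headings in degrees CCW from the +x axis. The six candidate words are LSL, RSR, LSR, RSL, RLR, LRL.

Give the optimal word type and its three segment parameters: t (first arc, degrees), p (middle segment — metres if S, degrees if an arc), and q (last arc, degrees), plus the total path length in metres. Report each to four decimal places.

Let ψ = atan2(Δy, Δx) = atan2(16.49, -7.51) = 114.4858° be the start→goal bearing.
Normalize: d = |goal − start| / ρ = 18.119608/2.23 = 8.125385, α = (θ_start − ψ) mod 360° = 135.4142° = 2.363423 rad, β = (θ_goal − ψ) mod 360° = 183.9142° = 3.209908 rad.
Common terms: sin α = 0.701977, cos α = -0.712200, sin β = -0.068262, cos β = -0.997667, cos(α−β) = 0.662620, d² = 66.021879. Work in radians in the unit-radius frame; every candidate has L = ρ·(t + p + q).
LSL: p² = 2 + d² − 2cos(α−β) + 2d(sin α − sin β) = 79.213615; p = √p² = 8.900203; φ = atan2(cos β − cos α, d + sin α − sin β) = -0.032080 rad; t = (φ − α) mod 2π = 3.887682 rad, q = (β − φ) mod 2π = 3.241988 rad → L = 2.23·(3.887682 + 8.900203 + 3.241988) = 2.23·16.029873 = 35.746617 m
RSR: p² = 2 + d² − 2cos(α−β) + 2d(sin β − sin α) = 54.179662; p = √p² = 7.360684; φ = atan2(cos α − cos β, d − sin α + sin β) = 0.038792 rad; t = (α − φ) mod 2π = 2.324631 rad, q = (φ − β) mod 2π = 3.112070 rad → L = 2.23·(2.324631 + 7.360684 + 3.112070) = 2.23·12.797384 = 28.538167 m
LSR: p² = d² − 2 + 2cos(α−β) + 2d(sin α + sin β) = 75.645472; p = √p² = 8.697441; φ = atan2(−cos α − cos β, d + sin α + sin β) − atan2(−2, p) = 0.418809 rad; t = (φ − α) mod 2π = 4.338572 rad, q = (φ − β) mod 2π = 3.492087 rad → L = 2.23·(4.338572 + 8.697441 + 3.492087) = 2.23·16.528099 = 36.857661 m
RSL: p² = d² − 2 + 2cos(α−β) − 2d(sin α + sin β) = 55.048766; p = √p² = 7.419486; φ = atan2(cos α + cos β, d − sin α − sin β) − atan2(2, p) = -0.487694 rad; t = (α − φ) mod 2π = 2.851117 rad, q = (β − φ) mod 2π = 3.697602 rad → L = 2.23·(2.851117 + 7.419486 + 3.697602) = 2.23·13.968205 = 31.149098 m
RLR: c = (6 − d² + 2cos(α−β) + 2d(sin α − sin β))/8 = -5.772458, |c| > 1 → infeasible
LRL: c = (6 − d² + 2cos(α−β) − 2d(sin α − sin β))/8 = -8.901702, |c| > 1 → infeasible
Shortest: RSR with L = 28.538167 m ≈ 28.5382 m
Convert RSR to answer units (arcs ×180/π): t = 2.324631·180/π = 133.1915°, p = ρ·p = 2.23·7.360684 = 16.4143 m, q = 3.112070·180/π = 178.3085°, L = 28.5382 m.

RSR: t = 133.1915°, p = 16.4143 m, q = 178.3085°, L = 28.5382 m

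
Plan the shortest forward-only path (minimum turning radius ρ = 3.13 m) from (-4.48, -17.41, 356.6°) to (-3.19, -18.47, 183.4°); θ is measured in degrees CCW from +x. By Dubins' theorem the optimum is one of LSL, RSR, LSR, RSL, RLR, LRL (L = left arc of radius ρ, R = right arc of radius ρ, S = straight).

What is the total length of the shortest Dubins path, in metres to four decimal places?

21.9266 m

Let ψ = atan2(Δy, Δx) = atan2(-1.06, 1.29) = -39.4101° be the start→goal bearing.
Normalize: d = |goal − start| / ρ = 1.669641/3.13 = 0.533432, α = (θ_start − ψ) mod 360° = 36.0101° = 0.628495 rad, β = (θ_goal − ψ) mod 360° = 222.8101° = 3.888770 rad.
Common terms: sin α = 0.587928, cos α = 0.808913, sin β = -0.679571, cos β = -0.733610, cos(α−β) = -0.992966, d² = 0.284549. Work in radians in the unit-radius frame; every candidate has L = ρ·(t + p + q).
LSL: p² = 2 + d² − 2cos(α−β) + 2d(sin α − sin β) = 5.622728; p = √p² = 2.371229; φ = atan2(cos β − cos α, d + sin α − sin β) = -0.708264 rad; t = (φ − α) mod 2π = 4.946426 rad, q = (β − φ) mod 2π = 4.597034 rad → L = 3.13·(4.946426 + 2.371229 + 4.597034) = 3.13·11.914690 = 37.292979 m
RSR: p² = 2 + d² − 2cos(α−β) + 2d(sin β − sin α) = 2.918232; p = √p² = 1.708283; φ = atan2(cos α − cos β, d − sin α + sin β) = 2.014969 rad; t = (α − φ) mod 2π = 4.896712 rad, q = (φ − β) mod 2π = 4.409384 rad → L = 3.13·(4.896712 + 1.708283 + 4.409384) = 3.13·11.014379 = 34.475006 m
LSR: p² = d² − 2 + 2cos(α−β) + 2d(sin α + sin β) = -3.799152 < 0 → infeasible
RSL: p² = d² − 2 + 2cos(α−β) − 2d(sin α + sin β) = -3.603612 < 0 → infeasible
RLR: c = (6 − d² + 2cos(α−β) + 2d(sin α − sin β))/8 = 0.635221; p = 2π − arccos c = 5.400684 rad; φ = atan2(cos α − cos β, d − sin α + sin β) = 2.014969 rad; t = (α − φ + p/2) mod 2π = 1.313868 rad, q = (α − β − t + p) mod 2π = 0.826540 rad → L = 3.13·(1.313868 + 5.400684 + 0.826540) = 3.13·7.541092 = 23.603619 m
LRL: c = (6 − d² + 2cos(α−β) − 2d(sin α − sin β))/8 = 0.297159; p = 2π − arccos c = 5.014105 rad; φ = atan2(cos β − cos α, d + sin α − sin β) = -0.708264 rad; t = (φ − α + p/2) mod 2π = 1.170293 rad, q = (β − α − t + p) mod 2π = 0.820901 rad → L = 3.13·(1.170293 + 5.014105 + 0.820901) = 3.13·7.005299 = 21.926587 m
Shortest: LRL with L = 21.926587 m ≈ 21.9266 m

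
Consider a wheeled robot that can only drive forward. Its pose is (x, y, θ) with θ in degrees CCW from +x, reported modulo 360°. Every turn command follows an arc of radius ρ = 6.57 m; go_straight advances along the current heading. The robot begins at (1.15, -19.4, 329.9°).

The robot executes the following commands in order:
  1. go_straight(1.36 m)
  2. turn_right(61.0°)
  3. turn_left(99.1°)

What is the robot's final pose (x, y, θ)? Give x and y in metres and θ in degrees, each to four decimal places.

(13.0836, -32.5244, 8.0000°)

set_pose: (x, y, θ) = (1.1500, -19.4000, 329.9000°), ρ = 6.57
go_straight(1.36): x += 1.36·cos θ, y += 1.36·sin θ → (2.3266, -20.0821, 329.9000°)
turn_right(61.0°): centre at ρ to the right, rotate −61.0° → (5.6005, -25.8922, 268.9000°)
turn_left(99.1°): centre at ρ to the left, rotate +99.1° → (13.0836, -32.5244, 368.0000° ≡ 8.0000°)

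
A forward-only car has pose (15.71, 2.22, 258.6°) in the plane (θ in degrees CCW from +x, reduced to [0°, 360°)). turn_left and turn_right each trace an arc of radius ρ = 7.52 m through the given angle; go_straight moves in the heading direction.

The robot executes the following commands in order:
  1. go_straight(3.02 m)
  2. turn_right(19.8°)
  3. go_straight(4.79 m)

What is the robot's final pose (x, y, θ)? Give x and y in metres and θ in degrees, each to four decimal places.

set_pose: (x, y, θ) = (15.7100, 2.2200, 258.6000°), ρ = 7.52
go_straight(3.02): x += 3.02·cos θ, y += 3.02·sin θ → (15.1131, -0.7404, 258.6000°)
turn_right(19.8°): centre at ρ to the right, rotate −19.8° → (14.1738, -3.1496, 238.8000°)
go_straight(4.79): x += 4.79·cos θ, y += 4.79·sin θ → (11.6924, -7.2468, 238.8000°)

(11.6924, -7.2468, 238.8000°)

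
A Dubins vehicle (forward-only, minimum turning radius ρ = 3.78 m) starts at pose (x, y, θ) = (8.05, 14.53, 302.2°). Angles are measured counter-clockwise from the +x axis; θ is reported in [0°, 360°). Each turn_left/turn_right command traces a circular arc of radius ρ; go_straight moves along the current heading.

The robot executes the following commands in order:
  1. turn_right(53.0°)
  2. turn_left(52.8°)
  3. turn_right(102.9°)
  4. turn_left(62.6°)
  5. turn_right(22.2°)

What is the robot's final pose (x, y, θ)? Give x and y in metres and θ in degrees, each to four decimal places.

set_pose: (x, y, θ) = (8.0500, 14.5300, 302.2000°), ρ = 3.78
turn_right(53.0°): centre at ρ to the right, rotate −53.0° → (8.3850, 11.1734, 249.2000°)
turn_left(52.8°): centre at ρ to the left, rotate +52.8° → (8.7131, 7.8280, 302.0000°)
turn_right(102.9°): centre at ρ to the right, rotate −102.9° → (6.7443, 2.2530, 199.1000°)
turn_left(62.6°): centre at ρ to the left, rotate +62.6° → (4.2408, -0.7732, 261.7000°)
turn_right(22.2°): centre at ρ to the right, rotate −22.2° → (3.7573, -2.1460, 239.5000°)

(3.7573, -2.1460, 239.5000°)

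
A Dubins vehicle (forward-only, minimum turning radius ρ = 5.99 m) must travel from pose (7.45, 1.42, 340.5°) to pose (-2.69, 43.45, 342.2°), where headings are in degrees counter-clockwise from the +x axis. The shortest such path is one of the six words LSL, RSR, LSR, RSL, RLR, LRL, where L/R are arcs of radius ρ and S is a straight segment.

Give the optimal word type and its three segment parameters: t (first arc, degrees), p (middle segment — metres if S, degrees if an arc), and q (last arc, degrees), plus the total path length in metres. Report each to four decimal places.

LSR: t = 154.7987°, p = 31.5109 m, q = 153.0987°, L = 63.7002 m

Let ψ = atan2(Δy, Δx) = atan2(42.03, -10.14) = 103.5638° be the start→goal bearing.
Normalize: d = |goal − start| / ρ = 43.235871/5.99 = 7.218008, α = (θ_start − ψ) mod 360° = 236.9362° = 4.135317 rad, β = (θ_goal − ψ) mod 360° = 238.6362° = 4.164988 rad.
Common terms: sin α = -0.838064, cos α = -0.545572, sin β = -0.853880, cos β = -0.520470, cos(α−β) = 0.999560, d² = 52.099646. Work in radians in the unit-radius frame; every candidate has L = ρ·(t + p + q).
LSL: p² = 2 + d² − 2cos(α−β) + 2d(sin α − sin β) = 52.328849; p = √p² = 7.233868; φ = atan2(cos β − cos α, d + sin α − sin β) = 0.003470 rad; t = (φ − α) mod 2π = 2.151338 rad, q = (β − φ) mod 2π = 4.161518 rad → L = 5.99·(2.151338 + 7.233868 + 4.161518) = 5.99·13.546724 = 81.144877 m
RSR: p² = 2 + d² − 2cos(α−β) + 2d(sin β − sin α) = 51.872203; p = √p² = 7.202236; φ = atan2(cos α − cos β, d − sin α + sin β) = -0.003485 rad; t = (α − φ) mod 2π = 4.138803 rad, q = (φ − β) mod 2π = 2.114712 rad → L = 5.99·(4.138803 + 7.202236 + 2.114712) = 5.99·13.455751 = 80.599947 m
LSR: p² = d² − 2 + 2cos(α−β) + 2d(sin α + sin β) = 27.673834; p = √p² = 5.260593; φ = atan2(−cos α − cos β, d + sin α + sin β) − atan2(−2, p) = 0.553880 rad; t = (φ − α) mod 2π = 2.701748 rad, q = (φ − β) mod 2π = 2.672077 rad → L = 5.99·(2.701748 + 5.260593 + 2.672077) = 5.99·10.634417 = 63.700158 m
RSL: p² = d² − 2 + 2cos(α−β) − 2d(sin α + sin β) = 76.523696; p = √p² = 8.747782; φ = atan2(cos α + cos β, d − sin α − sin β) − atan2(2, p) = -0.343846 rad; t = (α − φ) mod 2π = 4.479164 rad, q = (β − φ) mod 2π = 4.508834 rad → L = 5.99·(4.479164 + 8.747782 + 4.508834) = 5.99·17.735780 = 106.237324 m
RLR: c = (6 − d² + 2cos(α−β) + 2d(sin α − sin β))/8 = -5.484025, |c| > 1 → infeasible
LRL: c = (6 − d² + 2cos(α−β) − 2d(sin α − sin β))/8 = -5.541106, |c| > 1 → infeasible
Shortest: LSR with L = 63.700158 m ≈ 63.7002 m
Convert LSR to answer units (arcs ×180/π): t = 2.701748·180/π = 154.7987°, p = ρ·p = 5.99·5.260593 = 31.5109 m, q = 2.672077·180/π = 153.0987°, L = 63.7002 m.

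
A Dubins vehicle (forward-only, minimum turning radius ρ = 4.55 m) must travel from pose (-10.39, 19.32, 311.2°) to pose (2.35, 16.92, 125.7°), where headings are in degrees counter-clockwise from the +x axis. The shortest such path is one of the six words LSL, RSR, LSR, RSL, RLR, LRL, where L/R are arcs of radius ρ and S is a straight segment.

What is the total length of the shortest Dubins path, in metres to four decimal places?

Let ψ = atan2(Δy, Δx) = atan2(-2.40, 12.74) = -10.6685° be the start→goal bearing.
Normalize: d = |goal − start| / ρ = 12.964089/4.55 = 2.849250, α = (θ_start − ψ) mod 360° = 321.8685° = 5.617666 rad, β = (θ_goal − ψ) mod 360° = 136.3685° = 2.380080 rad.
Common terms: sin α = -0.617468, cos α = 0.786596, sin β = 0.690017, cos β = -0.723793, cos(α−β) = -0.995396, d² = 8.118227. Work in radians in the unit-radius frame; every candidate has L = ρ·(t + p + q).
LSL: p² = 2 + d² − 2cos(α−β) + 2d(sin α − sin β) = 4.658314; p = √p² = 2.158313; φ = atan2(cos β − cos α, d + sin α − sin β) = -0.775119 rad; t = (φ − α) mod 2π = 6.173587 rad, q = (β − φ) mod 2π = 3.155198 rad → L = 4.55·(6.173587 + 2.158313 + 3.155198) = 4.55·11.487098 = 52.266294 m
RSR: p² = 2 + d² − 2cos(α−β) + 2d(sin β − sin α) = 19.559726; p = √p² = 4.422638; φ = atan2(cos α − cos β, d − sin α + sin β) = 0.348526 rad; t = (α − φ) mod 2π = 5.269139 rad, q = (φ − β) mod 2π = 4.251632 rad → L = 4.55·(5.269139 + 4.422638 + 4.251632) = 4.55·13.943409 = 63.442511 m
LSR: p² = d² − 2 + 2cos(α−β) + 2d(sin α + sin β) = 4.540856; p = √p² = 2.130929; φ = atan2(−cos α − cos β, d + sin α + sin β) − atan2(−2, p) = 0.732223 rad; t = (φ − α) mod 2π = 1.397743 rad, q = (φ − β) mod 2π = 4.635328 rad → L = 4.55·(1.397743 + 2.130929 + 4.635328) = 4.55·8.163999 = 37.146197 m
RSL: p² = d² − 2 + 2cos(α−β) − 2d(sin α + sin β) = 3.714013; p = √p² = 1.927178; φ = atan2(cos α + cos β, d − sin α − sin β) − atan2(2, p) = -0.781325 rad; t = (α − φ) mod 2π = 0.115805 rad, q = (β − φ) mod 2π = 3.161405 rad → L = 4.55·(0.115805 + 1.927178 + 3.161405) = 4.55·5.204388 = 23.679965 m
RLR: c = (6 − d² + 2cos(α−β) + 2d(sin α − sin β))/8 = -1.444966, |c| > 1 → infeasible
LRL: c = (6 − d² + 2cos(α−β) − 2d(sin α − sin β))/8 = 0.417711; p = 2π − arccos c = 5.143313 rad; φ = atan2(cos β − cos α, d + sin α − sin β) = -0.775119 rad; t = (φ − α + p/2) mod 2π = 2.462058 rad, q = (β − α − t + p) mod 2π = 5.726855 rad → L = 4.55·(2.462058 + 5.143313 + 5.726855) = 4.55·13.332226 = 60.661629 m
Shortest: RSL with L = 23.679965 m ≈ 23.6800 m

23.6800 m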